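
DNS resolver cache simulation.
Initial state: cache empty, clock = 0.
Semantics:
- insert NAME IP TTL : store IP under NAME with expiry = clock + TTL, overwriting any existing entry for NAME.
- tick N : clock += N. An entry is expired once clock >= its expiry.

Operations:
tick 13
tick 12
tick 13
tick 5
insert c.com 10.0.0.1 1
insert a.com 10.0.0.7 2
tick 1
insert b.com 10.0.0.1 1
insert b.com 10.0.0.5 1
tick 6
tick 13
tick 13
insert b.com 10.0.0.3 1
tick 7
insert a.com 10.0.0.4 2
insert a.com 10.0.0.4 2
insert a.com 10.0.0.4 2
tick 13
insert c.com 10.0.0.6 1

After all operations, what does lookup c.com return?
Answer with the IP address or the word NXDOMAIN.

Op 1: tick 13 -> clock=13.
Op 2: tick 12 -> clock=25.
Op 3: tick 13 -> clock=38.
Op 4: tick 5 -> clock=43.
Op 5: insert c.com -> 10.0.0.1 (expiry=43+1=44). clock=43
Op 6: insert a.com -> 10.0.0.7 (expiry=43+2=45). clock=43
Op 7: tick 1 -> clock=44. purged={c.com}
Op 8: insert b.com -> 10.0.0.1 (expiry=44+1=45). clock=44
Op 9: insert b.com -> 10.0.0.5 (expiry=44+1=45). clock=44
Op 10: tick 6 -> clock=50. purged={a.com,b.com}
Op 11: tick 13 -> clock=63.
Op 12: tick 13 -> clock=76.
Op 13: insert b.com -> 10.0.0.3 (expiry=76+1=77). clock=76
Op 14: tick 7 -> clock=83. purged={b.com}
Op 15: insert a.com -> 10.0.0.4 (expiry=83+2=85). clock=83
Op 16: insert a.com -> 10.0.0.4 (expiry=83+2=85). clock=83
Op 17: insert a.com -> 10.0.0.4 (expiry=83+2=85). clock=83
Op 18: tick 13 -> clock=96. purged={a.com}
Op 19: insert c.com -> 10.0.0.6 (expiry=96+1=97). clock=96
lookup c.com: present, ip=10.0.0.6 expiry=97 > clock=96

Answer: 10.0.0.6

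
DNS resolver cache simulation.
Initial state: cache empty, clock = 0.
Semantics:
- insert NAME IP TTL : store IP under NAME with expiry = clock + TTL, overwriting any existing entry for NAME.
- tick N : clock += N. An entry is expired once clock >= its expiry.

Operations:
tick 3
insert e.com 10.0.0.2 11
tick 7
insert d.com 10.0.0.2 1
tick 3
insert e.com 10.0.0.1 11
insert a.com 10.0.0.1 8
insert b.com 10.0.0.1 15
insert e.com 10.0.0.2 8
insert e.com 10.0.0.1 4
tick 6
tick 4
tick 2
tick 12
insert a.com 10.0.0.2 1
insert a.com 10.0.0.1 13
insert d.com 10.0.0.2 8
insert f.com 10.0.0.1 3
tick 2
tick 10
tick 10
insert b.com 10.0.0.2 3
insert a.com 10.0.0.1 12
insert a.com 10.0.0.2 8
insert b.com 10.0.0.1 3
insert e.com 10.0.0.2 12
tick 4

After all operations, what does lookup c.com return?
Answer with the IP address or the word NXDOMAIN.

Op 1: tick 3 -> clock=3.
Op 2: insert e.com -> 10.0.0.2 (expiry=3+11=14). clock=3
Op 3: tick 7 -> clock=10.
Op 4: insert d.com -> 10.0.0.2 (expiry=10+1=11). clock=10
Op 5: tick 3 -> clock=13. purged={d.com}
Op 6: insert e.com -> 10.0.0.1 (expiry=13+11=24). clock=13
Op 7: insert a.com -> 10.0.0.1 (expiry=13+8=21). clock=13
Op 8: insert b.com -> 10.0.0.1 (expiry=13+15=28). clock=13
Op 9: insert e.com -> 10.0.0.2 (expiry=13+8=21). clock=13
Op 10: insert e.com -> 10.0.0.1 (expiry=13+4=17). clock=13
Op 11: tick 6 -> clock=19. purged={e.com}
Op 12: tick 4 -> clock=23. purged={a.com}
Op 13: tick 2 -> clock=25.
Op 14: tick 12 -> clock=37. purged={b.com}
Op 15: insert a.com -> 10.0.0.2 (expiry=37+1=38). clock=37
Op 16: insert a.com -> 10.0.0.1 (expiry=37+13=50). clock=37
Op 17: insert d.com -> 10.0.0.2 (expiry=37+8=45). clock=37
Op 18: insert f.com -> 10.0.0.1 (expiry=37+3=40). clock=37
Op 19: tick 2 -> clock=39.
Op 20: tick 10 -> clock=49. purged={d.com,f.com}
Op 21: tick 10 -> clock=59. purged={a.com}
Op 22: insert b.com -> 10.0.0.2 (expiry=59+3=62). clock=59
Op 23: insert a.com -> 10.0.0.1 (expiry=59+12=71). clock=59
Op 24: insert a.com -> 10.0.0.2 (expiry=59+8=67). clock=59
Op 25: insert b.com -> 10.0.0.1 (expiry=59+3=62). clock=59
Op 26: insert e.com -> 10.0.0.2 (expiry=59+12=71). clock=59
Op 27: tick 4 -> clock=63. purged={b.com}
lookup c.com: not in cache (expired or never inserted)

Answer: NXDOMAIN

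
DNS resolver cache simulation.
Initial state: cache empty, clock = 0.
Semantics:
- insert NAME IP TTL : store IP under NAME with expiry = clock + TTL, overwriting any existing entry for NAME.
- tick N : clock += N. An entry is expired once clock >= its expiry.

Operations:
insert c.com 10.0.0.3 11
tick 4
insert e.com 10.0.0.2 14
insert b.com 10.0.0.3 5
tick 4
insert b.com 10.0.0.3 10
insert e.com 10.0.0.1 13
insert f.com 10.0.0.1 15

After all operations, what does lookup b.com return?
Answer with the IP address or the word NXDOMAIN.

Answer: 10.0.0.3

Derivation:
Op 1: insert c.com -> 10.0.0.3 (expiry=0+11=11). clock=0
Op 2: tick 4 -> clock=4.
Op 3: insert e.com -> 10.0.0.2 (expiry=4+14=18). clock=4
Op 4: insert b.com -> 10.0.0.3 (expiry=4+5=9). clock=4
Op 5: tick 4 -> clock=8.
Op 6: insert b.com -> 10.0.0.3 (expiry=8+10=18). clock=8
Op 7: insert e.com -> 10.0.0.1 (expiry=8+13=21). clock=8
Op 8: insert f.com -> 10.0.0.1 (expiry=8+15=23). clock=8
lookup b.com: present, ip=10.0.0.3 expiry=18 > clock=8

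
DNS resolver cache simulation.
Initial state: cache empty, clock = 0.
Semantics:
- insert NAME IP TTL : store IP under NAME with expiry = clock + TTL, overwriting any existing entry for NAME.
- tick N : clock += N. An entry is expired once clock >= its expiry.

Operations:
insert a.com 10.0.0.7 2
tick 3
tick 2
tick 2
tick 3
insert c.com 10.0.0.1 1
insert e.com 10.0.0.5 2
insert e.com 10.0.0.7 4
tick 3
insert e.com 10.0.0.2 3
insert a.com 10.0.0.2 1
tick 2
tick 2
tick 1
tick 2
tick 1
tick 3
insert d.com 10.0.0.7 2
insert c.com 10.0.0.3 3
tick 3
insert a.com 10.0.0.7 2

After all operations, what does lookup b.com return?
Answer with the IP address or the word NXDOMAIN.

Op 1: insert a.com -> 10.0.0.7 (expiry=0+2=2). clock=0
Op 2: tick 3 -> clock=3. purged={a.com}
Op 3: tick 2 -> clock=5.
Op 4: tick 2 -> clock=7.
Op 5: tick 3 -> clock=10.
Op 6: insert c.com -> 10.0.0.1 (expiry=10+1=11). clock=10
Op 7: insert e.com -> 10.0.0.5 (expiry=10+2=12). clock=10
Op 8: insert e.com -> 10.0.0.7 (expiry=10+4=14). clock=10
Op 9: tick 3 -> clock=13. purged={c.com}
Op 10: insert e.com -> 10.0.0.2 (expiry=13+3=16). clock=13
Op 11: insert a.com -> 10.0.0.2 (expiry=13+1=14). clock=13
Op 12: tick 2 -> clock=15. purged={a.com}
Op 13: tick 2 -> clock=17. purged={e.com}
Op 14: tick 1 -> clock=18.
Op 15: tick 2 -> clock=20.
Op 16: tick 1 -> clock=21.
Op 17: tick 3 -> clock=24.
Op 18: insert d.com -> 10.0.0.7 (expiry=24+2=26). clock=24
Op 19: insert c.com -> 10.0.0.3 (expiry=24+3=27). clock=24
Op 20: tick 3 -> clock=27. purged={c.com,d.com}
Op 21: insert a.com -> 10.0.0.7 (expiry=27+2=29). clock=27
lookup b.com: not in cache (expired or never inserted)

Answer: NXDOMAIN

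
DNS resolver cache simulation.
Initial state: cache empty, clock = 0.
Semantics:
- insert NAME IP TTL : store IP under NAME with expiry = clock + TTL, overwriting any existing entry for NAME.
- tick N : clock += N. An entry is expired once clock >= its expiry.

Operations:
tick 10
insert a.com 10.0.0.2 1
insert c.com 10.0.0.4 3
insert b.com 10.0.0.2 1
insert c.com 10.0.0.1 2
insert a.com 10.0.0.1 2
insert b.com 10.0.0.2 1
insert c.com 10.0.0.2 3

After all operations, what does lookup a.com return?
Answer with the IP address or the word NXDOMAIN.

Answer: 10.0.0.1

Derivation:
Op 1: tick 10 -> clock=10.
Op 2: insert a.com -> 10.0.0.2 (expiry=10+1=11). clock=10
Op 3: insert c.com -> 10.0.0.4 (expiry=10+3=13). clock=10
Op 4: insert b.com -> 10.0.0.2 (expiry=10+1=11). clock=10
Op 5: insert c.com -> 10.0.0.1 (expiry=10+2=12). clock=10
Op 6: insert a.com -> 10.0.0.1 (expiry=10+2=12). clock=10
Op 7: insert b.com -> 10.0.0.2 (expiry=10+1=11). clock=10
Op 8: insert c.com -> 10.0.0.2 (expiry=10+3=13). clock=10
lookup a.com: present, ip=10.0.0.1 expiry=12 > clock=10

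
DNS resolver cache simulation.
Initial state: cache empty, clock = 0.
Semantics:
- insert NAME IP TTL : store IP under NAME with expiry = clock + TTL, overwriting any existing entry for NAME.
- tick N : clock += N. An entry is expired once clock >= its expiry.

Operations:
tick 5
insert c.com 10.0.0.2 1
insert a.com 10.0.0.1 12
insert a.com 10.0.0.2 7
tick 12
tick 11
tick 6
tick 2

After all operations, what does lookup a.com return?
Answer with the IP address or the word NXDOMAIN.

Op 1: tick 5 -> clock=5.
Op 2: insert c.com -> 10.0.0.2 (expiry=5+1=6). clock=5
Op 3: insert a.com -> 10.0.0.1 (expiry=5+12=17). clock=5
Op 4: insert a.com -> 10.0.0.2 (expiry=5+7=12). clock=5
Op 5: tick 12 -> clock=17. purged={a.com,c.com}
Op 6: tick 11 -> clock=28.
Op 7: tick 6 -> clock=34.
Op 8: tick 2 -> clock=36.
lookup a.com: not in cache (expired or never inserted)

Answer: NXDOMAIN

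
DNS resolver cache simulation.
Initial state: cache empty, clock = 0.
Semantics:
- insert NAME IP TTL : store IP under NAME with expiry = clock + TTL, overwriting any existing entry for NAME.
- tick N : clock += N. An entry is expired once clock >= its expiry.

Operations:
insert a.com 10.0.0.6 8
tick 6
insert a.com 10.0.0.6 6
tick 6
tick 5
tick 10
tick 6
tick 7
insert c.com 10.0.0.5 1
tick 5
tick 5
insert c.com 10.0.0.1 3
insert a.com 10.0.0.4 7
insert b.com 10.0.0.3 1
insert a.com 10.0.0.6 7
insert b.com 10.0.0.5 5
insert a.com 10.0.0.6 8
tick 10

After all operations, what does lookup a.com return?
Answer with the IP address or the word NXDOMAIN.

Op 1: insert a.com -> 10.0.0.6 (expiry=0+8=8). clock=0
Op 2: tick 6 -> clock=6.
Op 3: insert a.com -> 10.0.0.6 (expiry=6+6=12). clock=6
Op 4: tick 6 -> clock=12. purged={a.com}
Op 5: tick 5 -> clock=17.
Op 6: tick 10 -> clock=27.
Op 7: tick 6 -> clock=33.
Op 8: tick 7 -> clock=40.
Op 9: insert c.com -> 10.0.0.5 (expiry=40+1=41). clock=40
Op 10: tick 5 -> clock=45. purged={c.com}
Op 11: tick 5 -> clock=50.
Op 12: insert c.com -> 10.0.0.1 (expiry=50+3=53). clock=50
Op 13: insert a.com -> 10.0.0.4 (expiry=50+7=57). clock=50
Op 14: insert b.com -> 10.0.0.3 (expiry=50+1=51). clock=50
Op 15: insert a.com -> 10.0.0.6 (expiry=50+7=57). clock=50
Op 16: insert b.com -> 10.0.0.5 (expiry=50+5=55). clock=50
Op 17: insert a.com -> 10.0.0.6 (expiry=50+8=58). clock=50
Op 18: tick 10 -> clock=60. purged={a.com,b.com,c.com}
lookup a.com: not in cache (expired or never inserted)

Answer: NXDOMAIN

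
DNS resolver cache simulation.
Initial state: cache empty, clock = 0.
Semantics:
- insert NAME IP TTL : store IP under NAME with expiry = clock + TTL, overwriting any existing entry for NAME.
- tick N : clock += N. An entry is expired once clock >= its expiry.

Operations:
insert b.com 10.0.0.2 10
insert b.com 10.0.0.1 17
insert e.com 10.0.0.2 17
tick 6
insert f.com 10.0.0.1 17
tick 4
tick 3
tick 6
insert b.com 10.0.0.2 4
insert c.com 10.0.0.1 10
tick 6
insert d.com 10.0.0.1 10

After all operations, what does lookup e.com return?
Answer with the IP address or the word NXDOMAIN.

Op 1: insert b.com -> 10.0.0.2 (expiry=0+10=10). clock=0
Op 2: insert b.com -> 10.0.0.1 (expiry=0+17=17). clock=0
Op 3: insert e.com -> 10.0.0.2 (expiry=0+17=17). clock=0
Op 4: tick 6 -> clock=6.
Op 5: insert f.com -> 10.0.0.1 (expiry=6+17=23). clock=6
Op 6: tick 4 -> clock=10.
Op 7: tick 3 -> clock=13.
Op 8: tick 6 -> clock=19. purged={b.com,e.com}
Op 9: insert b.com -> 10.0.0.2 (expiry=19+4=23). clock=19
Op 10: insert c.com -> 10.0.0.1 (expiry=19+10=29). clock=19
Op 11: tick 6 -> clock=25. purged={b.com,f.com}
Op 12: insert d.com -> 10.0.0.1 (expiry=25+10=35). clock=25
lookup e.com: not in cache (expired or never inserted)

Answer: NXDOMAIN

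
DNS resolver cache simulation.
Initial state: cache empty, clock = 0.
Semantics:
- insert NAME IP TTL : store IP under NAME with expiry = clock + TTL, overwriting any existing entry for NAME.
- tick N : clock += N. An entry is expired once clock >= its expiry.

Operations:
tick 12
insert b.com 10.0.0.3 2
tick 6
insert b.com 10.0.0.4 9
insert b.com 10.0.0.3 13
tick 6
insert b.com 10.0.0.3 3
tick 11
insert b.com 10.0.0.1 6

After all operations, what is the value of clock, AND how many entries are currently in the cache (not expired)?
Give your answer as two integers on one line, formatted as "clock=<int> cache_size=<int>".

Answer: clock=35 cache_size=1

Derivation:
Op 1: tick 12 -> clock=12.
Op 2: insert b.com -> 10.0.0.3 (expiry=12+2=14). clock=12
Op 3: tick 6 -> clock=18. purged={b.com}
Op 4: insert b.com -> 10.0.0.4 (expiry=18+9=27). clock=18
Op 5: insert b.com -> 10.0.0.3 (expiry=18+13=31). clock=18
Op 6: tick 6 -> clock=24.
Op 7: insert b.com -> 10.0.0.3 (expiry=24+3=27). clock=24
Op 8: tick 11 -> clock=35. purged={b.com}
Op 9: insert b.com -> 10.0.0.1 (expiry=35+6=41). clock=35
Final clock = 35
Final cache (unexpired): {b.com} -> size=1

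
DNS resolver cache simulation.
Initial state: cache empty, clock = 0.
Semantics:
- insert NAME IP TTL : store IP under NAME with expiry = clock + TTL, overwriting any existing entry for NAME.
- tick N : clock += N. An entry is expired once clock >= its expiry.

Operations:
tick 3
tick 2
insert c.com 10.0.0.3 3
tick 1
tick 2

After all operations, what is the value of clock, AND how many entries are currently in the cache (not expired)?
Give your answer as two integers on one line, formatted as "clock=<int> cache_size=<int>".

Op 1: tick 3 -> clock=3.
Op 2: tick 2 -> clock=5.
Op 3: insert c.com -> 10.0.0.3 (expiry=5+3=8). clock=5
Op 4: tick 1 -> clock=6.
Op 5: tick 2 -> clock=8. purged={c.com}
Final clock = 8
Final cache (unexpired): {} -> size=0

Answer: clock=8 cache_size=0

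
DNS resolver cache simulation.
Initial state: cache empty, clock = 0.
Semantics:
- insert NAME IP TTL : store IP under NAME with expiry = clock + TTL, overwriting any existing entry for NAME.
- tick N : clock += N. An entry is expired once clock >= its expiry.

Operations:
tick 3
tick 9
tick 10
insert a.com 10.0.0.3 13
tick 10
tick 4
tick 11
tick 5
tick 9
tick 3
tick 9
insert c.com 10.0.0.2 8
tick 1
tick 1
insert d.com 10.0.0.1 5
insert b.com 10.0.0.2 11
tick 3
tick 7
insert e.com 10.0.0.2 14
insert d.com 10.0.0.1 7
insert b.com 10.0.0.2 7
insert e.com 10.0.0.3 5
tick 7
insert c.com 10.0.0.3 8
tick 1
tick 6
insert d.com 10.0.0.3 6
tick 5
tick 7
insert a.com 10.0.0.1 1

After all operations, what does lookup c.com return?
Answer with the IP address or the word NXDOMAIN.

Answer: NXDOMAIN

Derivation:
Op 1: tick 3 -> clock=3.
Op 2: tick 9 -> clock=12.
Op 3: tick 10 -> clock=22.
Op 4: insert a.com -> 10.0.0.3 (expiry=22+13=35). clock=22
Op 5: tick 10 -> clock=32.
Op 6: tick 4 -> clock=36. purged={a.com}
Op 7: tick 11 -> clock=47.
Op 8: tick 5 -> clock=52.
Op 9: tick 9 -> clock=61.
Op 10: tick 3 -> clock=64.
Op 11: tick 9 -> clock=73.
Op 12: insert c.com -> 10.0.0.2 (expiry=73+8=81). clock=73
Op 13: tick 1 -> clock=74.
Op 14: tick 1 -> clock=75.
Op 15: insert d.com -> 10.0.0.1 (expiry=75+5=80). clock=75
Op 16: insert b.com -> 10.0.0.2 (expiry=75+11=86). clock=75
Op 17: tick 3 -> clock=78.
Op 18: tick 7 -> clock=85. purged={c.com,d.com}
Op 19: insert e.com -> 10.0.0.2 (expiry=85+14=99). clock=85
Op 20: insert d.com -> 10.0.0.1 (expiry=85+7=92). clock=85
Op 21: insert b.com -> 10.0.0.2 (expiry=85+7=92). clock=85
Op 22: insert e.com -> 10.0.0.3 (expiry=85+5=90). clock=85
Op 23: tick 7 -> clock=92. purged={b.com,d.com,e.com}
Op 24: insert c.com -> 10.0.0.3 (expiry=92+8=100). clock=92
Op 25: tick 1 -> clock=93.
Op 26: tick 6 -> clock=99.
Op 27: insert d.com -> 10.0.0.3 (expiry=99+6=105). clock=99
Op 28: tick 5 -> clock=104. purged={c.com}
Op 29: tick 7 -> clock=111. purged={d.com}
Op 30: insert a.com -> 10.0.0.1 (expiry=111+1=112). clock=111
lookup c.com: not in cache (expired or never inserted)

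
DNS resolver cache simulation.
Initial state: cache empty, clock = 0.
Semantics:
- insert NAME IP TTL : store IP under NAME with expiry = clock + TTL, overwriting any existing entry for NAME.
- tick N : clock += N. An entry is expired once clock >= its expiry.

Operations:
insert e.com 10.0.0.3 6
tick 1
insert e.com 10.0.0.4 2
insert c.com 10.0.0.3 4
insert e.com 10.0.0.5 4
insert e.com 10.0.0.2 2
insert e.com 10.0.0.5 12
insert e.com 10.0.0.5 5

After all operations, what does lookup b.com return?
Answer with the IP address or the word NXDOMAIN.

Answer: NXDOMAIN

Derivation:
Op 1: insert e.com -> 10.0.0.3 (expiry=0+6=6). clock=0
Op 2: tick 1 -> clock=1.
Op 3: insert e.com -> 10.0.0.4 (expiry=1+2=3). clock=1
Op 4: insert c.com -> 10.0.0.3 (expiry=1+4=5). clock=1
Op 5: insert e.com -> 10.0.0.5 (expiry=1+4=5). clock=1
Op 6: insert e.com -> 10.0.0.2 (expiry=1+2=3). clock=1
Op 7: insert e.com -> 10.0.0.5 (expiry=1+12=13). clock=1
Op 8: insert e.com -> 10.0.0.5 (expiry=1+5=6). clock=1
lookup b.com: not in cache (expired or never inserted)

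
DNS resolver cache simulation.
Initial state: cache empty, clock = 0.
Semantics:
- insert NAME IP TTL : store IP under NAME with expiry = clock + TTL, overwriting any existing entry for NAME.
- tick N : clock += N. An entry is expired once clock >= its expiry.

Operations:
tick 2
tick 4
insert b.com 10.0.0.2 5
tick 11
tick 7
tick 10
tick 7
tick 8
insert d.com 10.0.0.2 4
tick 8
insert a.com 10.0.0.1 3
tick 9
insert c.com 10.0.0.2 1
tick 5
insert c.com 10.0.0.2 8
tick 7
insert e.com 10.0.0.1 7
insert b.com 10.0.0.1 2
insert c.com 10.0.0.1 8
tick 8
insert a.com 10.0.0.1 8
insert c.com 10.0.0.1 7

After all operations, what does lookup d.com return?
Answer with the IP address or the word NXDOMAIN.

Op 1: tick 2 -> clock=2.
Op 2: tick 4 -> clock=6.
Op 3: insert b.com -> 10.0.0.2 (expiry=6+5=11). clock=6
Op 4: tick 11 -> clock=17. purged={b.com}
Op 5: tick 7 -> clock=24.
Op 6: tick 10 -> clock=34.
Op 7: tick 7 -> clock=41.
Op 8: tick 8 -> clock=49.
Op 9: insert d.com -> 10.0.0.2 (expiry=49+4=53). clock=49
Op 10: tick 8 -> clock=57. purged={d.com}
Op 11: insert a.com -> 10.0.0.1 (expiry=57+3=60). clock=57
Op 12: tick 9 -> clock=66. purged={a.com}
Op 13: insert c.com -> 10.0.0.2 (expiry=66+1=67). clock=66
Op 14: tick 5 -> clock=71. purged={c.com}
Op 15: insert c.com -> 10.0.0.2 (expiry=71+8=79). clock=71
Op 16: tick 7 -> clock=78.
Op 17: insert e.com -> 10.0.0.1 (expiry=78+7=85). clock=78
Op 18: insert b.com -> 10.0.0.1 (expiry=78+2=80). clock=78
Op 19: insert c.com -> 10.0.0.1 (expiry=78+8=86). clock=78
Op 20: tick 8 -> clock=86. purged={b.com,c.com,e.com}
Op 21: insert a.com -> 10.0.0.1 (expiry=86+8=94). clock=86
Op 22: insert c.com -> 10.0.0.1 (expiry=86+7=93). clock=86
lookup d.com: not in cache (expired or never inserted)

Answer: NXDOMAIN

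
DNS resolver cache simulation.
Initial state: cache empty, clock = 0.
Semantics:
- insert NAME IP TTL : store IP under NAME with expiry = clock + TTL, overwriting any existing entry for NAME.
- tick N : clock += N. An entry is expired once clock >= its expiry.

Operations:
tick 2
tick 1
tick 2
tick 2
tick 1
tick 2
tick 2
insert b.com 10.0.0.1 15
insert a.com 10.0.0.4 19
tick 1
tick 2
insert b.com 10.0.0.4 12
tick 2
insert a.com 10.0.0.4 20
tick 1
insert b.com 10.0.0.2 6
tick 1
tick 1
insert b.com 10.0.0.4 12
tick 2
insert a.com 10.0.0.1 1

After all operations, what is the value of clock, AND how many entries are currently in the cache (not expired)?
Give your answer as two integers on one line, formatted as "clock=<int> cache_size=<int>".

Answer: clock=22 cache_size=2

Derivation:
Op 1: tick 2 -> clock=2.
Op 2: tick 1 -> clock=3.
Op 3: tick 2 -> clock=5.
Op 4: tick 2 -> clock=7.
Op 5: tick 1 -> clock=8.
Op 6: tick 2 -> clock=10.
Op 7: tick 2 -> clock=12.
Op 8: insert b.com -> 10.0.0.1 (expiry=12+15=27). clock=12
Op 9: insert a.com -> 10.0.0.4 (expiry=12+19=31). clock=12
Op 10: tick 1 -> clock=13.
Op 11: tick 2 -> clock=15.
Op 12: insert b.com -> 10.0.0.4 (expiry=15+12=27). clock=15
Op 13: tick 2 -> clock=17.
Op 14: insert a.com -> 10.0.0.4 (expiry=17+20=37). clock=17
Op 15: tick 1 -> clock=18.
Op 16: insert b.com -> 10.0.0.2 (expiry=18+6=24). clock=18
Op 17: tick 1 -> clock=19.
Op 18: tick 1 -> clock=20.
Op 19: insert b.com -> 10.0.0.4 (expiry=20+12=32). clock=20
Op 20: tick 2 -> clock=22.
Op 21: insert a.com -> 10.0.0.1 (expiry=22+1=23). clock=22
Final clock = 22
Final cache (unexpired): {a.com,b.com} -> size=2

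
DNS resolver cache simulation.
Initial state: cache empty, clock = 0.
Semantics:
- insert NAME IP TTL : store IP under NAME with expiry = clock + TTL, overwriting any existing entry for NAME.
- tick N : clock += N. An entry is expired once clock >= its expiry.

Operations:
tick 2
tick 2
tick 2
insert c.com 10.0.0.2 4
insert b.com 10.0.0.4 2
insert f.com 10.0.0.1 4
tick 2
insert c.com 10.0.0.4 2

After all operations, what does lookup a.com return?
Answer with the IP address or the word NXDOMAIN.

Op 1: tick 2 -> clock=2.
Op 2: tick 2 -> clock=4.
Op 3: tick 2 -> clock=6.
Op 4: insert c.com -> 10.0.0.2 (expiry=6+4=10). clock=6
Op 5: insert b.com -> 10.0.0.4 (expiry=6+2=8). clock=6
Op 6: insert f.com -> 10.0.0.1 (expiry=6+4=10). clock=6
Op 7: tick 2 -> clock=8. purged={b.com}
Op 8: insert c.com -> 10.0.0.4 (expiry=8+2=10). clock=8
lookup a.com: not in cache (expired or never inserted)

Answer: NXDOMAIN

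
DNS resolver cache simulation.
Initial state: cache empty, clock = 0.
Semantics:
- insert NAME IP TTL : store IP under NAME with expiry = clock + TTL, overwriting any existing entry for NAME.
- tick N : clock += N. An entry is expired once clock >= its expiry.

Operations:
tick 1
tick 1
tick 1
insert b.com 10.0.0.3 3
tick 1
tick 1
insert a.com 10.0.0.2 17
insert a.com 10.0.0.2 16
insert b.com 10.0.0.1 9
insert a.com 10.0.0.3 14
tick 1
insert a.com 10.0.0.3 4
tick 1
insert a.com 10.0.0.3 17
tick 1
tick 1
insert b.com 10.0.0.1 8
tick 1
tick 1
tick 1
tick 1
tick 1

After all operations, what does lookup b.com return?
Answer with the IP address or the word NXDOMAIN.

Answer: 10.0.0.1

Derivation:
Op 1: tick 1 -> clock=1.
Op 2: tick 1 -> clock=2.
Op 3: tick 1 -> clock=3.
Op 4: insert b.com -> 10.0.0.3 (expiry=3+3=6). clock=3
Op 5: tick 1 -> clock=4.
Op 6: tick 1 -> clock=5.
Op 7: insert a.com -> 10.0.0.2 (expiry=5+17=22). clock=5
Op 8: insert a.com -> 10.0.0.2 (expiry=5+16=21). clock=5
Op 9: insert b.com -> 10.0.0.1 (expiry=5+9=14). clock=5
Op 10: insert a.com -> 10.0.0.3 (expiry=5+14=19). clock=5
Op 11: tick 1 -> clock=6.
Op 12: insert a.com -> 10.0.0.3 (expiry=6+4=10). clock=6
Op 13: tick 1 -> clock=7.
Op 14: insert a.com -> 10.0.0.3 (expiry=7+17=24). clock=7
Op 15: tick 1 -> clock=8.
Op 16: tick 1 -> clock=9.
Op 17: insert b.com -> 10.0.0.1 (expiry=9+8=17). clock=9
Op 18: tick 1 -> clock=10.
Op 19: tick 1 -> clock=11.
Op 20: tick 1 -> clock=12.
Op 21: tick 1 -> clock=13.
Op 22: tick 1 -> clock=14.
lookup b.com: present, ip=10.0.0.1 expiry=17 > clock=14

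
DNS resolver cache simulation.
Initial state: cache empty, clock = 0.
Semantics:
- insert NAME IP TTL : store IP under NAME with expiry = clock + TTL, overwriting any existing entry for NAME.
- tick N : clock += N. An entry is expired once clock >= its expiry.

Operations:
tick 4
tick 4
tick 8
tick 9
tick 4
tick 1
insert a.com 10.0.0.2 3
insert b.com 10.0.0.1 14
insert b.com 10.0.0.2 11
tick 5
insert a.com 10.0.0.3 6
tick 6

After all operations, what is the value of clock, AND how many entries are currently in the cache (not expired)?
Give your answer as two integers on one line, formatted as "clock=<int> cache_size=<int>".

Op 1: tick 4 -> clock=4.
Op 2: tick 4 -> clock=8.
Op 3: tick 8 -> clock=16.
Op 4: tick 9 -> clock=25.
Op 5: tick 4 -> clock=29.
Op 6: tick 1 -> clock=30.
Op 7: insert a.com -> 10.0.0.2 (expiry=30+3=33). clock=30
Op 8: insert b.com -> 10.0.0.1 (expiry=30+14=44). clock=30
Op 9: insert b.com -> 10.0.0.2 (expiry=30+11=41). clock=30
Op 10: tick 5 -> clock=35. purged={a.com}
Op 11: insert a.com -> 10.0.0.3 (expiry=35+6=41). clock=35
Op 12: tick 6 -> clock=41. purged={a.com,b.com}
Final clock = 41
Final cache (unexpired): {} -> size=0

Answer: clock=41 cache_size=0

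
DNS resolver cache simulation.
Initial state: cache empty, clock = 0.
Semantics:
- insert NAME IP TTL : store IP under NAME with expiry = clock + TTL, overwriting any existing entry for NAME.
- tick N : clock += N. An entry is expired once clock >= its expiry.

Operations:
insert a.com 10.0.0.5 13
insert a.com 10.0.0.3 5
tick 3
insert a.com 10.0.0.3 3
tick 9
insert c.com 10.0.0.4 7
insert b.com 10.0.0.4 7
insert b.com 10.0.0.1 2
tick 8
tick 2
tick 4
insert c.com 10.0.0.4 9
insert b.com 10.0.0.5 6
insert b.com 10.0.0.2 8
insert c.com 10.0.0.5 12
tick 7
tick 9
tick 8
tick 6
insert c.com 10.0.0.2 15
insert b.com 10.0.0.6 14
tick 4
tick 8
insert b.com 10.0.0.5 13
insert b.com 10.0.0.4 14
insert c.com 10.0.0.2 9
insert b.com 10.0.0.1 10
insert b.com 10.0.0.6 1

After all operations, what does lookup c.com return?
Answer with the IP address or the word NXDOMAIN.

Op 1: insert a.com -> 10.0.0.5 (expiry=0+13=13). clock=0
Op 2: insert a.com -> 10.0.0.3 (expiry=0+5=5). clock=0
Op 3: tick 3 -> clock=3.
Op 4: insert a.com -> 10.0.0.3 (expiry=3+3=6). clock=3
Op 5: tick 9 -> clock=12. purged={a.com}
Op 6: insert c.com -> 10.0.0.4 (expiry=12+7=19). clock=12
Op 7: insert b.com -> 10.0.0.4 (expiry=12+7=19). clock=12
Op 8: insert b.com -> 10.0.0.1 (expiry=12+2=14). clock=12
Op 9: tick 8 -> clock=20. purged={b.com,c.com}
Op 10: tick 2 -> clock=22.
Op 11: tick 4 -> clock=26.
Op 12: insert c.com -> 10.0.0.4 (expiry=26+9=35). clock=26
Op 13: insert b.com -> 10.0.0.5 (expiry=26+6=32). clock=26
Op 14: insert b.com -> 10.0.0.2 (expiry=26+8=34). clock=26
Op 15: insert c.com -> 10.0.0.5 (expiry=26+12=38). clock=26
Op 16: tick 7 -> clock=33.
Op 17: tick 9 -> clock=42. purged={b.com,c.com}
Op 18: tick 8 -> clock=50.
Op 19: tick 6 -> clock=56.
Op 20: insert c.com -> 10.0.0.2 (expiry=56+15=71). clock=56
Op 21: insert b.com -> 10.0.0.6 (expiry=56+14=70). clock=56
Op 22: tick 4 -> clock=60.
Op 23: tick 8 -> clock=68.
Op 24: insert b.com -> 10.0.0.5 (expiry=68+13=81). clock=68
Op 25: insert b.com -> 10.0.0.4 (expiry=68+14=82). clock=68
Op 26: insert c.com -> 10.0.0.2 (expiry=68+9=77). clock=68
Op 27: insert b.com -> 10.0.0.1 (expiry=68+10=78). clock=68
Op 28: insert b.com -> 10.0.0.6 (expiry=68+1=69). clock=68
lookup c.com: present, ip=10.0.0.2 expiry=77 > clock=68

Answer: 10.0.0.2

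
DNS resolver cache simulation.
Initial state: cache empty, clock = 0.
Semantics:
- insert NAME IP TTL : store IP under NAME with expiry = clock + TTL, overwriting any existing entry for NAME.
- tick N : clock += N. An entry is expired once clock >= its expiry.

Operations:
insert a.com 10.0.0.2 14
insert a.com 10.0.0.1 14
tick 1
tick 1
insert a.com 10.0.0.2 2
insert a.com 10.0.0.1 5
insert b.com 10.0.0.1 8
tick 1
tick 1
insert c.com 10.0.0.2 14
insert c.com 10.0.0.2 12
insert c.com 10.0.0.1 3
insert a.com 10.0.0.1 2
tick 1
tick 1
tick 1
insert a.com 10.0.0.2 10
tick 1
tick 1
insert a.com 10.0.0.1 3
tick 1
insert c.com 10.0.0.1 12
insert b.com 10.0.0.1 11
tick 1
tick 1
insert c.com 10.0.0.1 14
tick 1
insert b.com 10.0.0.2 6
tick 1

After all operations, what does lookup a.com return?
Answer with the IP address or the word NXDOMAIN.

Answer: NXDOMAIN

Derivation:
Op 1: insert a.com -> 10.0.0.2 (expiry=0+14=14). clock=0
Op 2: insert a.com -> 10.0.0.1 (expiry=0+14=14). clock=0
Op 3: tick 1 -> clock=1.
Op 4: tick 1 -> clock=2.
Op 5: insert a.com -> 10.0.0.2 (expiry=2+2=4). clock=2
Op 6: insert a.com -> 10.0.0.1 (expiry=2+5=7). clock=2
Op 7: insert b.com -> 10.0.0.1 (expiry=2+8=10). clock=2
Op 8: tick 1 -> clock=3.
Op 9: tick 1 -> clock=4.
Op 10: insert c.com -> 10.0.0.2 (expiry=4+14=18). clock=4
Op 11: insert c.com -> 10.0.0.2 (expiry=4+12=16). clock=4
Op 12: insert c.com -> 10.0.0.1 (expiry=4+3=7). clock=4
Op 13: insert a.com -> 10.0.0.1 (expiry=4+2=6). clock=4
Op 14: tick 1 -> clock=5.
Op 15: tick 1 -> clock=6. purged={a.com}
Op 16: tick 1 -> clock=7. purged={c.com}
Op 17: insert a.com -> 10.0.0.2 (expiry=7+10=17). clock=7
Op 18: tick 1 -> clock=8.
Op 19: tick 1 -> clock=9.
Op 20: insert a.com -> 10.0.0.1 (expiry=9+3=12). clock=9
Op 21: tick 1 -> clock=10. purged={b.com}
Op 22: insert c.com -> 10.0.0.1 (expiry=10+12=22). clock=10
Op 23: insert b.com -> 10.0.0.1 (expiry=10+11=21). clock=10
Op 24: tick 1 -> clock=11.
Op 25: tick 1 -> clock=12. purged={a.com}
Op 26: insert c.com -> 10.0.0.1 (expiry=12+14=26). clock=12
Op 27: tick 1 -> clock=13.
Op 28: insert b.com -> 10.0.0.2 (expiry=13+6=19). clock=13
Op 29: tick 1 -> clock=14.
lookup a.com: not in cache (expired or never inserted)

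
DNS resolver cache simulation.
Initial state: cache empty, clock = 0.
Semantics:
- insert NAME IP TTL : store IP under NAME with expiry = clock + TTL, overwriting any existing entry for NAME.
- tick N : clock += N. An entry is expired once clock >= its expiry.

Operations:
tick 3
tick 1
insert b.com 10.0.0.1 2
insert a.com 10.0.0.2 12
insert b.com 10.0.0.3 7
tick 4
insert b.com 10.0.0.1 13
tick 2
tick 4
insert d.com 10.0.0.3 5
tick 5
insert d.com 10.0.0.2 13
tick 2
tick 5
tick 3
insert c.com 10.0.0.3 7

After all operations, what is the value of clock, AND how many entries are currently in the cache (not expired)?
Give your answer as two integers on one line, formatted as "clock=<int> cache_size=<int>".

Answer: clock=29 cache_size=2

Derivation:
Op 1: tick 3 -> clock=3.
Op 2: tick 1 -> clock=4.
Op 3: insert b.com -> 10.0.0.1 (expiry=4+2=6). clock=4
Op 4: insert a.com -> 10.0.0.2 (expiry=4+12=16). clock=4
Op 5: insert b.com -> 10.0.0.3 (expiry=4+7=11). clock=4
Op 6: tick 4 -> clock=8.
Op 7: insert b.com -> 10.0.0.1 (expiry=8+13=21). clock=8
Op 8: tick 2 -> clock=10.
Op 9: tick 4 -> clock=14.
Op 10: insert d.com -> 10.0.0.3 (expiry=14+5=19). clock=14
Op 11: tick 5 -> clock=19. purged={a.com,d.com}
Op 12: insert d.com -> 10.0.0.2 (expiry=19+13=32). clock=19
Op 13: tick 2 -> clock=21. purged={b.com}
Op 14: tick 5 -> clock=26.
Op 15: tick 3 -> clock=29.
Op 16: insert c.com -> 10.0.0.3 (expiry=29+7=36). clock=29
Final clock = 29
Final cache (unexpired): {c.com,d.com} -> size=2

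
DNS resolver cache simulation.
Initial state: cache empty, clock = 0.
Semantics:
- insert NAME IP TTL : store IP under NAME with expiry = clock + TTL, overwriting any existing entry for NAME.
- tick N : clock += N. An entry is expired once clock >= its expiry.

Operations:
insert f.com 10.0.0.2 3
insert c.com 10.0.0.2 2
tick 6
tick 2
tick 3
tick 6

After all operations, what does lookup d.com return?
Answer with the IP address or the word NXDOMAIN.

Op 1: insert f.com -> 10.0.0.2 (expiry=0+3=3). clock=0
Op 2: insert c.com -> 10.0.0.2 (expiry=0+2=2). clock=0
Op 3: tick 6 -> clock=6. purged={c.com,f.com}
Op 4: tick 2 -> clock=8.
Op 5: tick 3 -> clock=11.
Op 6: tick 6 -> clock=17.
lookup d.com: not in cache (expired or never inserted)

Answer: NXDOMAIN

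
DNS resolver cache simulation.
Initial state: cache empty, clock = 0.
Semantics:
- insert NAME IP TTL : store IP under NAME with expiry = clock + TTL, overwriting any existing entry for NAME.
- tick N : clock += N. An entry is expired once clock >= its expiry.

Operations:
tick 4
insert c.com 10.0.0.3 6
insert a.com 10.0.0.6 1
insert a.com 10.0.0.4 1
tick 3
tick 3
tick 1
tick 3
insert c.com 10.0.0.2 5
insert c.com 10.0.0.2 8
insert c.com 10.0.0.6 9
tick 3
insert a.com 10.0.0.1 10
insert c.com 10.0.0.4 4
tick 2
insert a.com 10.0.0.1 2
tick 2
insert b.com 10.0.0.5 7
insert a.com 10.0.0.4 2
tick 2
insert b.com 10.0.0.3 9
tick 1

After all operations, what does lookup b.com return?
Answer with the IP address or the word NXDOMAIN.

Answer: 10.0.0.3

Derivation:
Op 1: tick 4 -> clock=4.
Op 2: insert c.com -> 10.0.0.3 (expiry=4+6=10). clock=4
Op 3: insert a.com -> 10.0.0.6 (expiry=4+1=5). clock=4
Op 4: insert a.com -> 10.0.0.4 (expiry=4+1=5). clock=4
Op 5: tick 3 -> clock=7. purged={a.com}
Op 6: tick 3 -> clock=10. purged={c.com}
Op 7: tick 1 -> clock=11.
Op 8: tick 3 -> clock=14.
Op 9: insert c.com -> 10.0.0.2 (expiry=14+5=19). clock=14
Op 10: insert c.com -> 10.0.0.2 (expiry=14+8=22). clock=14
Op 11: insert c.com -> 10.0.0.6 (expiry=14+9=23). clock=14
Op 12: tick 3 -> clock=17.
Op 13: insert a.com -> 10.0.0.1 (expiry=17+10=27). clock=17
Op 14: insert c.com -> 10.0.0.4 (expiry=17+4=21). clock=17
Op 15: tick 2 -> clock=19.
Op 16: insert a.com -> 10.0.0.1 (expiry=19+2=21). clock=19
Op 17: tick 2 -> clock=21. purged={a.com,c.com}
Op 18: insert b.com -> 10.0.0.5 (expiry=21+7=28). clock=21
Op 19: insert a.com -> 10.0.0.4 (expiry=21+2=23). clock=21
Op 20: tick 2 -> clock=23. purged={a.com}
Op 21: insert b.com -> 10.0.0.3 (expiry=23+9=32). clock=23
Op 22: tick 1 -> clock=24.
lookup b.com: present, ip=10.0.0.3 expiry=32 > clock=24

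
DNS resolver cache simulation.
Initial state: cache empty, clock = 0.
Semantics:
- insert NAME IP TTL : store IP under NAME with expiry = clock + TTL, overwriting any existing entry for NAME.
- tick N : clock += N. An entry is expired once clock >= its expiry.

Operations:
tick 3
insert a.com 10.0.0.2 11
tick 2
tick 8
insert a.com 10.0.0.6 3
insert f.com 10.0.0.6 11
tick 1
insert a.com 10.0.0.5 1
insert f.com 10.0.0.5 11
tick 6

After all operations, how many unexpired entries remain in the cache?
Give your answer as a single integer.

Answer: 1

Derivation:
Op 1: tick 3 -> clock=3.
Op 2: insert a.com -> 10.0.0.2 (expiry=3+11=14). clock=3
Op 3: tick 2 -> clock=5.
Op 4: tick 8 -> clock=13.
Op 5: insert a.com -> 10.0.0.6 (expiry=13+3=16). clock=13
Op 6: insert f.com -> 10.0.0.6 (expiry=13+11=24). clock=13
Op 7: tick 1 -> clock=14.
Op 8: insert a.com -> 10.0.0.5 (expiry=14+1=15). clock=14
Op 9: insert f.com -> 10.0.0.5 (expiry=14+11=25). clock=14
Op 10: tick 6 -> clock=20. purged={a.com}
Final cache (unexpired): {f.com} -> size=1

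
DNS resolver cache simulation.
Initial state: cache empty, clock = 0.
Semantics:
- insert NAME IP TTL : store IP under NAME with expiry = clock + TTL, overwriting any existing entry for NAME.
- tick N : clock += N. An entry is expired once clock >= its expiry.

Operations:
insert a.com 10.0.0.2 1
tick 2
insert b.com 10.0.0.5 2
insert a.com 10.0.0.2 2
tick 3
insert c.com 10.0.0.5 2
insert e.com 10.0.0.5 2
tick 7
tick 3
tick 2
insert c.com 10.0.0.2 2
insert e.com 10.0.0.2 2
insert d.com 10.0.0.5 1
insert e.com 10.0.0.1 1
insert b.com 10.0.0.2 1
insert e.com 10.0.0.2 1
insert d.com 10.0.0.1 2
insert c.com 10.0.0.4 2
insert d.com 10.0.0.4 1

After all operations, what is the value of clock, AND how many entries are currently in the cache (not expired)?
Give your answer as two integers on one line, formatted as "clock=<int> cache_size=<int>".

Op 1: insert a.com -> 10.0.0.2 (expiry=0+1=1). clock=0
Op 2: tick 2 -> clock=2. purged={a.com}
Op 3: insert b.com -> 10.0.0.5 (expiry=2+2=4). clock=2
Op 4: insert a.com -> 10.0.0.2 (expiry=2+2=4). clock=2
Op 5: tick 3 -> clock=5. purged={a.com,b.com}
Op 6: insert c.com -> 10.0.0.5 (expiry=5+2=7). clock=5
Op 7: insert e.com -> 10.0.0.5 (expiry=5+2=7). clock=5
Op 8: tick 7 -> clock=12. purged={c.com,e.com}
Op 9: tick 3 -> clock=15.
Op 10: tick 2 -> clock=17.
Op 11: insert c.com -> 10.0.0.2 (expiry=17+2=19). clock=17
Op 12: insert e.com -> 10.0.0.2 (expiry=17+2=19). clock=17
Op 13: insert d.com -> 10.0.0.5 (expiry=17+1=18). clock=17
Op 14: insert e.com -> 10.0.0.1 (expiry=17+1=18). clock=17
Op 15: insert b.com -> 10.0.0.2 (expiry=17+1=18). clock=17
Op 16: insert e.com -> 10.0.0.2 (expiry=17+1=18). clock=17
Op 17: insert d.com -> 10.0.0.1 (expiry=17+2=19). clock=17
Op 18: insert c.com -> 10.0.0.4 (expiry=17+2=19). clock=17
Op 19: insert d.com -> 10.0.0.4 (expiry=17+1=18). clock=17
Final clock = 17
Final cache (unexpired): {b.com,c.com,d.com,e.com} -> size=4

Answer: clock=17 cache_size=4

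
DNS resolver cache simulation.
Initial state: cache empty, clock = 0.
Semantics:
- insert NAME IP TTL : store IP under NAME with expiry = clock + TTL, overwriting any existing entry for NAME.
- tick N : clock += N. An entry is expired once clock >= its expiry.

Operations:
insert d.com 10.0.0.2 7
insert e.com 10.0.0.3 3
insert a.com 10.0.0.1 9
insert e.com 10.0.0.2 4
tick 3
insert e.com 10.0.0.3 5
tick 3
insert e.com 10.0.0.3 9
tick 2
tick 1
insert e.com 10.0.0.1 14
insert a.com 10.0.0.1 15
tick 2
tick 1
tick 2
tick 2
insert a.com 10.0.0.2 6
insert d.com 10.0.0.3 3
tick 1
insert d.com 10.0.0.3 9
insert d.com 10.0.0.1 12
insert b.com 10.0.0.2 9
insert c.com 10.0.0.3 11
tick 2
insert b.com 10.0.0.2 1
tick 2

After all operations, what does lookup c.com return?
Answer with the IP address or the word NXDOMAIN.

Op 1: insert d.com -> 10.0.0.2 (expiry=0+7=7). clock=0
Op 2: insert e.com -> 10.0.0.3 (expiry=0+3=3). clock=0
Op 3: insert a.com -> 10.0.0.1 (expiry=0+9=9). clock=0
Op 4: insert e.com -> 10.0.0.2 (expiry=0+4=4). clock=0
Op 5: tick 3 -> clock=3.
Op 6: insert e.com -> 10.0.0.3 (expiry=3+5=8). clock=3
Op 7: tick 3 -> clock=6.
Op 8: insert e.com -> 10.0.0.3 (expiry=6+9=15). clock=6
Op 9: tick 2 -> clock=8. purged={d.com}
Op 10: tick 1 -> clock=9. purged={a.com}
Op 11: insert e.com -> 10.0.0.1 (expiry=9+14=23). clock=9
Op 12: insert a.com -> 10.0.0.1 (expiry=9+15=24). clock=9
Op 13: tick 2 -> clock=11.
Op 14: tick 1 -> clock=12.
Op 15: tick 2 -> clock=14.
Op 16: tick 2 -> clock=16.
Op 17: insert a.com -> 10.0.0.2 (expiry=16+6=22). clock=16
Op 18: insert d.com -> 10.0.0.3 (expiry=16+3=19). clock=16
Op 19: tick 1 -> clock=17.
Op 20: insert d.com -> 10.0.0.3 (expiry=17+9=26). clock=17
Op 21: insert d.com -> 10.0.0.1 (expiry=17+12=29). clock=17
Op 22: insert b.com -> 10.0.0.2 (expiry=17+9=26). clock=17
Op 23: insert c.com -> 10.0.0.3 (expiry=17+11=28). clock=17
Op 24: tick 2 -> clock=19.
Op 25: insert b.com -> 10.0.0.2 (expiry=19+1=20). clock=19
Op 26: tick 2 -> clock=21. purged={b.com}
lookup c.com: present, ip=10.0.0.3 expiry=28 > clock=21

Answer: 10.0.0.3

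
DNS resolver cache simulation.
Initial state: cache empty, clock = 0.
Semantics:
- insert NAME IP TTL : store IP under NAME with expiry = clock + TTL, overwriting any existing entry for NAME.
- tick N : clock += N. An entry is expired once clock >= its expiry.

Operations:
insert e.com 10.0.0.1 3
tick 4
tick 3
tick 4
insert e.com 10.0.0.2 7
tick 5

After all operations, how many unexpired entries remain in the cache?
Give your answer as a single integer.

Answer: 1

Derivation:
Op 1: insert e.com -> 10.0.0.1 (expiry=0+3=3). clock=0
Op 2: tick 4 -> clock=4. purged={e.com}
Op 3: tick 3 -> clock=7.
Op 4: tick 4 -> clock=11.
Op 5: insert e.com -> 10.0.0.2 (expiry=11+7=18). clock=11
Op 6: tick 5 -> clock=16.
Final cache (unexpired): {e.com} -> size=1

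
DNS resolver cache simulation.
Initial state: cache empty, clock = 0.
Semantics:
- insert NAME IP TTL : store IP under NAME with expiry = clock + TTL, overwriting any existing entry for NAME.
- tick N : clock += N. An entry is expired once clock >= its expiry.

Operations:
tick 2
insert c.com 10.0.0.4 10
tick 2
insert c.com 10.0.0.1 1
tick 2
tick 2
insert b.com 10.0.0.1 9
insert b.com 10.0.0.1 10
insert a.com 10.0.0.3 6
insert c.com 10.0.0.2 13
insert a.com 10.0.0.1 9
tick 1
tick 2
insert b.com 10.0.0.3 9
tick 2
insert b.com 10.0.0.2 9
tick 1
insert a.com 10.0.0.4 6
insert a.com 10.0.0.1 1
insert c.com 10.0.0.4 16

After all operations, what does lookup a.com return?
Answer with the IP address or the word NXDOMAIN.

Op 1: tick 2 -> clock=2.
Op 2: insert c.com -> 10.0.0.4 (expiry=2+10=12). clock=2
Op 3: tick 2 -> clock=4.
Op 4: insert c.com -> 10.0.0.1 (expiry=4+1=5). clock=4
Op 5: tick 2 -> clock=6. purged={c.com}
Op 6: tick 2 -> clock=8.
Op 7: insert b.com -> 10.0.0.1 (expiry=8+9=17). clock=8
Op 8: insert b.com -> 10.0.0.1 (expiry=8+10=18). clock=8
Op 9: insert a.com -> 10.0.0.3 (expiry=8+6=14). clock=8
Op 10: insert c.com -> 10.0.0.2 (expiry=8+13=21). clock=8
Op 11: insert a.com -> 10.0.0.1 (expiry=8+9=17). clock=8
Op 12: tick 1 -> clock=9.
Op 13: tick 2 -> clock=11.
Op 14: insert b.com -> 10.0.0.3 (expiry=11+9=20). clock=11
Op 15: tick 2 -> clock=13.
Op 16: insert b.com -> 10.0.0.2 (expiry=13+9=22). clock=13
Op 17: tick 1 -> clock=14.
Op 18: insert a.com -> 10.0.0.4 (expiry=14+6=20). clock=14
Op 19: insert a.com -> 10.0.0.1 (expiry=14+1=15). clock=14
Op 20: insert c.com -> 10.0.0.4 (expiry=14+16=30). clock=14
lookup a.com: present, ip=10.0.0.1 expiry=15 > clock=14

Answer: 10.0.0.1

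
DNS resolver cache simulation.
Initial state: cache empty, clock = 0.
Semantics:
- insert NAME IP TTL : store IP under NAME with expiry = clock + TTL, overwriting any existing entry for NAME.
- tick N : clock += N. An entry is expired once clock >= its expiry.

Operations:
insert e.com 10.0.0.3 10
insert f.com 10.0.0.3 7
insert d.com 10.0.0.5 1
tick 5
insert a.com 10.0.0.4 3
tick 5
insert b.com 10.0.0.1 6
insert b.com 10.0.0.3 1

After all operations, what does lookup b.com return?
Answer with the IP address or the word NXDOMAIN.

Op 1: insert e.com -> 10.0.0.3 (expiry=0+10=10). clock=0
Op 2: insert f.com -> 10.0.0.3 (expiry=0+7=7). clock=0
Op 3: insert d.com -> 10.0.0.5 (expiry=0+1=1). clock=0
Op 4: tick 5 -> clock=5. purged={d.com}
Op 5: insert a.com -> 10.0.0.4 (expiry=5+3=8). clock=5
Op 6: tick 5 -> clock=10. purged={a.com,e.com,f.com}
Op 7: insert b.com -> 10.0.0.1 (expiry=10+6=16). clock=10
Op 8: insert b.com -> 10.0.0.3 (expiry=10+1=11). clock=10
lookup b.com: present, ip=10.0.0.3 expiry=11 > clock=10

Answer: 10.0.0.3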